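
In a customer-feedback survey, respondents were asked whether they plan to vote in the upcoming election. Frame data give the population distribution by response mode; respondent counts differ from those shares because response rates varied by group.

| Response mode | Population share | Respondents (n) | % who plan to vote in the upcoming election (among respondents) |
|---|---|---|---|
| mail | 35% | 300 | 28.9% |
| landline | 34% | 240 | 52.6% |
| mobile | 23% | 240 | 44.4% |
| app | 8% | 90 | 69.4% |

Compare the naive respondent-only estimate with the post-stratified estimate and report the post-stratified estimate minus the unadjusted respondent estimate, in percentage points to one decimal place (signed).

-0.1 percentage points

Without adjustment, the pooled respondent share is:
  (300/870)×28.9 + (240/870)×52.6 + (240/870)×44.4 + (90/870)×69.4 = 43.9034%
Post-stratified estimate weights by population shares:
  0.35×28.9 + 0.34×52.6 + 0.23×44.4 + 0.08×69.4 = 43.763%
Difference = 43.763 − 43.9034 = -0.1404 pp.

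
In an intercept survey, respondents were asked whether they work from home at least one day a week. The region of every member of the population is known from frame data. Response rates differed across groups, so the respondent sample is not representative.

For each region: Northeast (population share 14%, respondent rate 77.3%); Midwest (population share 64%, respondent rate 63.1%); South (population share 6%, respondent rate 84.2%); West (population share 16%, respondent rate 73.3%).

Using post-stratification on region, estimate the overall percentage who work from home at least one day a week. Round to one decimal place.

Reweight to the known region distribution:
  Northeast: 0.14 × 77.3 = 10.822
  Midwest: 0.64 × 63.1 = 40.384
  South: 0.06 × 84.2 = 5.052
  West: 0.16 × 73.3 = 11.728
Post-stratified estimate = 67.986 → 68.0%.

68.0%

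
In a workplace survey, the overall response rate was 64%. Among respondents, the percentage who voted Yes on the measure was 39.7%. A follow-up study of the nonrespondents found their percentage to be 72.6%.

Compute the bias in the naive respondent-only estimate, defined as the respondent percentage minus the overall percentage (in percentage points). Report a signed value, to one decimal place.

Nonresponse fraction = 1 − 0.64 = 0.36.
Bias = (nonresponse fraction) × (respondent percentage − nonrespondent percentage)
     = 0.36 × (39.7 − 72.6) = 0.36 × -32.9 = -11.844.

-11.8 percentage points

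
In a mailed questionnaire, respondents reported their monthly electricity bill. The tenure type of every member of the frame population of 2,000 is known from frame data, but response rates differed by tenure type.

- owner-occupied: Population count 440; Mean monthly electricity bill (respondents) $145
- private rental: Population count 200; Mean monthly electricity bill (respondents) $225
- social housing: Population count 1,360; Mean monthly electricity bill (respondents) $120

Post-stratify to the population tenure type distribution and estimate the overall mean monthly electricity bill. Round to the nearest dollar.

Reweight to the known tenure type distribution:
  owner-occupied: (440/2,000) × 145 = 31.9
  private rental: (200/2,000) × 225 = 22.5
  social housing: (1,360/2,000) × 120 = 81.6
Post-stratified estimate = 136 → $136.

$136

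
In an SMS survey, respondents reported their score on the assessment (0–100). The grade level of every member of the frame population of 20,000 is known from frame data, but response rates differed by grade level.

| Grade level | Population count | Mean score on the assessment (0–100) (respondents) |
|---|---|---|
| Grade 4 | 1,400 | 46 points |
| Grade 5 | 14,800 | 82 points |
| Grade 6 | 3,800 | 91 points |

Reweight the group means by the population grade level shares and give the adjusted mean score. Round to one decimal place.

Post-stratification weights by population share, not respondent share:
  Grade 4: (1,400/20,000) × 46 = 3.22
  Grade 5: (14,800/20,000) × 82 = 60.68
  Grade 6: (3,800/20,000) × 91 = 17.29
Post-stratified estimate = 81.19 → 81.2.

81.2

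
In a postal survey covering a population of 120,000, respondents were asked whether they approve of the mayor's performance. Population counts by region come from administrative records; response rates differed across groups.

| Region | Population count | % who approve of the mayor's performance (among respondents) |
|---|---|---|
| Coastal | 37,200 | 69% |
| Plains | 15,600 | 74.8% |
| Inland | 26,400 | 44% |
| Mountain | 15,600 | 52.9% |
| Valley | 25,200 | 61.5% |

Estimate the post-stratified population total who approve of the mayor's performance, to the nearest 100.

72,700

Estimated count per cell = population count × respondent percentage:
  Coastal: 37,200 × 69% = 25,668
  Plains: 15,600 × 74.8% = 11668.8
  Inland: 26,400 × 44% = 11,616
  Mountain: 15,600 × 52.9% = 8252.4
  Valley: 25,200 × 61.5% = 15,498
Estimated total = 72703.2 → 72,700.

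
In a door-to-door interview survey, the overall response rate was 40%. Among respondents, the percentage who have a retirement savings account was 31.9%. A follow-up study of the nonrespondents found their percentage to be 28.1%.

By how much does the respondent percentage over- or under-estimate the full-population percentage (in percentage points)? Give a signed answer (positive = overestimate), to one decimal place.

+2.3 percentage points

Nonresponse fraction = 1 − 0.4 = 0.6.
Bias = (nonresponse fraction) × (respondent percentage − nonrespondent percentage)
     = 0.6 × (31.9 − 28.1) = 0.6 × 3.8 = 2.28.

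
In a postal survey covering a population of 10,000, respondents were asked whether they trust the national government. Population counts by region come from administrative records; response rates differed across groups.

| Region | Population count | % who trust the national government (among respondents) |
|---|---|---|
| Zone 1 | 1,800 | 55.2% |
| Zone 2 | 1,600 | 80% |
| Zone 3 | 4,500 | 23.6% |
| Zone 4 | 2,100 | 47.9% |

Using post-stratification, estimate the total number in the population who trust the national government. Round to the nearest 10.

Estimated count per cell = population count × respondent percentage:
  Zone 1: 1,800 × 55.2% = 993.6
  Zone 2: 1,600 × 80% = 1280
  Zone 3: 4,500 × 23.6% = 1062
  Zone 4: 2,100 × 47.9% = 1005.9
Estimated total = 4341.5 → 4,340.

4,340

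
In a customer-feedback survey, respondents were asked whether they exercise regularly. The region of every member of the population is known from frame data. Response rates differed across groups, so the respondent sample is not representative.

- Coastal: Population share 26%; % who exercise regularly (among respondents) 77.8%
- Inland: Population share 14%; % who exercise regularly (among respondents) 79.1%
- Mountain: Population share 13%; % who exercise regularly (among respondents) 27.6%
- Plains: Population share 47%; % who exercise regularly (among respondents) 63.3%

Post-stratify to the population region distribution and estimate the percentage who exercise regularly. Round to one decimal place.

64.6%

Reweight to the known region distribution:
  Coastal: 0.26 × 77.8 = 20.228
  Inland: 0.14 × 79.1 = 11.074
  Mountain: 0.13 × 27.6 = 3.588
  Plains: 0.47 × 63.3 = 29.751
Post-stratified estimate = 64.641 → 64.6%.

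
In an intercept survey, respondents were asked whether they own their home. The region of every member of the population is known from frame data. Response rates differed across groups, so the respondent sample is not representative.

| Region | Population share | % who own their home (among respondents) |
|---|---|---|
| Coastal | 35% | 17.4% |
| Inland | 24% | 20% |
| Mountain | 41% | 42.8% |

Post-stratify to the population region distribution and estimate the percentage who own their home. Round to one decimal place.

Weight each group's respondent value by its population share:
  Coastal: 0.35 × 17.4 = 6.09
  Inland: 0.24 × 20 = 4.8
  Mountain: 0.41 × 42.8 = 17.548
Post-stratified estimate = 28.438 → 28.4%.

28.4%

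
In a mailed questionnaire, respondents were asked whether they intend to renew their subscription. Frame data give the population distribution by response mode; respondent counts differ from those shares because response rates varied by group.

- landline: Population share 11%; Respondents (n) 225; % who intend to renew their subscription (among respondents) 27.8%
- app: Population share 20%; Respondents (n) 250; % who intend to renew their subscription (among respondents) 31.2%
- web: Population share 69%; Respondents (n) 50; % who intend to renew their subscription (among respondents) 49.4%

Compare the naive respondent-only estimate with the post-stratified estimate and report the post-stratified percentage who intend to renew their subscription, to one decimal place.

43.4%

Without adjustment, the pooled respondent share is:
  (225/525)×27.8 + (250/525)×31.2 + (50/525)×49.4 = 31.4762%
Post-stratifying to population shares instead:
  0.11×27.8 + 0.2×31.2 + 0.69×49.4 = 43.384%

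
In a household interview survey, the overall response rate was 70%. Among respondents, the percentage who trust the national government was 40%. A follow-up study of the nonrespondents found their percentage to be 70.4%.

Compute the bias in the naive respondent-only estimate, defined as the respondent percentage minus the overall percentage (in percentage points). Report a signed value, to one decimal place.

Nonresponse fraction = 1 − 0.7 = 0.3.
Bias = (nonresponse fraction) × (respondent percentage − nonrespondent percentage)
     = 0.3 × (40 − 70.4) = 0.3 × -30.4 = -9.12.

-9.1 percentage points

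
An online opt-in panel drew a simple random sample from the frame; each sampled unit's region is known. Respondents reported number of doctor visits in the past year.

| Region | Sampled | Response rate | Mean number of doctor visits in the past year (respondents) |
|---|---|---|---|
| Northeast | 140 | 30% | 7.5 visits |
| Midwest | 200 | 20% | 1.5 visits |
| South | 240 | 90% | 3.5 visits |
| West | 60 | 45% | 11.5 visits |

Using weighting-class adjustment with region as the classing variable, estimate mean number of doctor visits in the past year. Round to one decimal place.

With weight = n_sampled/n_responded per class, the weighted class total is n_sampled:
  Northeast: 140 × 7.5 = 1050
  Midwest: 200 × 1.5 = 300
  South: 240 × 3.5 = 840
  West: 60 × 11.5 = 690
Adjusted estimate = 2880 / 640 = 4.5 → 4.5.

4.5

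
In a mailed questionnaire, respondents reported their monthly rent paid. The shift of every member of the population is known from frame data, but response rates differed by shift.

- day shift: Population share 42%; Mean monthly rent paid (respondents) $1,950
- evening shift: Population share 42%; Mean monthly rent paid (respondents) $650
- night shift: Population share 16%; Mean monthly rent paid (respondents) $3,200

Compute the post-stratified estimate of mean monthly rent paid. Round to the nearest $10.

Post-stratification weights by population share, not respondent share:
  day shift: 0.42 × 1950 = 819
  evening shift: 0.42 × 650 = 273
  night shift: 0.16 × 3200 = 512
Post-stratified estimate = 1604 → $1,600.

$1,600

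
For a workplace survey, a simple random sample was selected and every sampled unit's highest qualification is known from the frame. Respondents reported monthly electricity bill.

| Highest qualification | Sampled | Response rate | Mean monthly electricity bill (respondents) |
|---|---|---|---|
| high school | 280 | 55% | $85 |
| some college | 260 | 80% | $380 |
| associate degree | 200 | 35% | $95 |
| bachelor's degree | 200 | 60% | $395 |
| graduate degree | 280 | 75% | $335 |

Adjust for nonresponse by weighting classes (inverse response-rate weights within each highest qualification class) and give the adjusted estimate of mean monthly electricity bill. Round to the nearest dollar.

With weight = n_sampled/n_responded per class, the weighted class total is n_sampled:
  high school: 280 × 85 = 23,800
  some college: 260 × 380 = 98,800
  associate degree: 200 × 95 = 19,000
  bachelor's degree: 200 × 395 = 79,000
  graduate degree: 280 × 335 = 93,800
Adjusted estimate = 314,400 / 1,220 = 257.705 → $258.

$258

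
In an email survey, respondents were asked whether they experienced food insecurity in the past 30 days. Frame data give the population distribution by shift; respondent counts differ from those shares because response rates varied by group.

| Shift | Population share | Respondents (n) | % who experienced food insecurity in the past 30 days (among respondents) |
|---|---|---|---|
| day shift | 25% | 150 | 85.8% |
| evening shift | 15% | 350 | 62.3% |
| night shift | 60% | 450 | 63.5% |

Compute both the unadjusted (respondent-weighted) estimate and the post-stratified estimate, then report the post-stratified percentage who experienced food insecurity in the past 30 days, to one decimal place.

Without adjustment, the pooled respondent share is:
  (150/950)×85.8 + (350/950)×62.3 + (450/950)×63.5 = 66.5789%
Reweighting by population shift shares:
  0.25×85.8 + 0.15×62.3 + 0.6×63.5 = 68.895%

68.9%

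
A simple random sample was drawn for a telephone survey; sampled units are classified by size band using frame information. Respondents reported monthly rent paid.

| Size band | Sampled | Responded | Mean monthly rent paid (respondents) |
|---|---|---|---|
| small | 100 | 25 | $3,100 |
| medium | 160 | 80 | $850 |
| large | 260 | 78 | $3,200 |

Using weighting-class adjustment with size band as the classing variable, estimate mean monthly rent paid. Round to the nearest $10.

$2,460

Class response rates: small 25/100 = 25%, medium 80/160 = 50%, large 78/260 = 30%.
Weighting each respondent by the inverse class response rate inflates each class back to its sampled size, so the class weight is n_sampled:
  small: 100 × 3100 = 310,000
  medium: 160 × 850 = 136,000
  large: 260 × 3200 = 832,000
Adjusted estimate = 1,278,000 / 520 = 2457.69 → $2,460.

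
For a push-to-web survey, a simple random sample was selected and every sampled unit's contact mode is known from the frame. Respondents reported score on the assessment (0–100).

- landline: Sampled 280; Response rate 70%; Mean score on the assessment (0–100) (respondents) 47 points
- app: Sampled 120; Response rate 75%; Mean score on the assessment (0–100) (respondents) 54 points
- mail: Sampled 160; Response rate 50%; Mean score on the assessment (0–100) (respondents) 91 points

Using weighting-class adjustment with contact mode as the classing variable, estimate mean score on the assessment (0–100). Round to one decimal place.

61.1

Each respondent's weight = sampled/responded in their class; summing within a class gives n_sampled, so:
  landline: 280 × 47 = 13,160
  app: 120 × 54 = 6480
  mail: 160 × 91 = 14,560
Adjusted estimate = 34,200 / 560 = 61.0714 → 61.1.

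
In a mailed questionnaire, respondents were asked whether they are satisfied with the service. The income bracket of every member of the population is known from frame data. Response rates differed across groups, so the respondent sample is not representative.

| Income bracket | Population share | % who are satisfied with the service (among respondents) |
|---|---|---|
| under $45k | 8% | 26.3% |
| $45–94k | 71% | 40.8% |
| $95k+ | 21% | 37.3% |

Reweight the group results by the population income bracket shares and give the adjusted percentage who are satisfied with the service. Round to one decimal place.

38.9%

Each cell contributes population-share × respondent value:
  under $45k: 0.08 × 26.3 = 2.104
  $45–94k: 0.71 × 40.8 = 28.968
  $95k+: 0.21 × 37.3 = 7.833
Post-stratified estimate = 38.905 → 38.9%.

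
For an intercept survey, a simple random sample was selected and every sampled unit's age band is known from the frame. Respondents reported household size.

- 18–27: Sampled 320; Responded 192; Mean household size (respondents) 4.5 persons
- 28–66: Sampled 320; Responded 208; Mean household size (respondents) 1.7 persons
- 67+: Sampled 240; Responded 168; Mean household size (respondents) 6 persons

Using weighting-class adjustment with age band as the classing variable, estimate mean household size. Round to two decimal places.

Response rates by class: 18–27 192/320 = 60%, 28–66 208/320 = 65%, 67+ 168/240 = 70%.
Inverse-response-rate weighting restores each class to its sampled count, so class totals weight by n_sampled:
  18–27: 320 × 4.5 = 1440
  28–66: 320 × 1.7 = 544
  67+: 240 × 6 = 1440
Adjusted estimate = 3424 / 880 = 3.89091 → 3.89.

3.89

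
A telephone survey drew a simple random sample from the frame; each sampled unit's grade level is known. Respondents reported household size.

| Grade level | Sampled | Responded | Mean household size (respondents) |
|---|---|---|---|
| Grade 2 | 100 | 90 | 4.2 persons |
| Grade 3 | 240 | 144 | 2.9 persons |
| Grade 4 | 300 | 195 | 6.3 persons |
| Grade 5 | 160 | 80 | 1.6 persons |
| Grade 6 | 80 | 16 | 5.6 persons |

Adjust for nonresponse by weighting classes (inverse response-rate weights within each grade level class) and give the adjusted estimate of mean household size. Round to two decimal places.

4.22

Response rates by class: Grade 2 90/100 = 90%, Grade 3 144/240 = 60%, Grade 4 195/300 = 65%, Grade 5 80/160 = 50%, Grade 6 16/80 = 20%.
With weight = n_sampled/n_responded per class, the weighted class total is n_sampled:
  Grade 2: 100 × 4.2 = 420
  Grade 3: 240 × 2.9 = 696
  Grade 4: 300 × 6.3 = 1890
  Grade 5: 160 × 1.6 = 256
  Grade 6: 80 × 5.6 = 448
Adjusted estimate = 3710 / 880 = 4.21591 → 4.22.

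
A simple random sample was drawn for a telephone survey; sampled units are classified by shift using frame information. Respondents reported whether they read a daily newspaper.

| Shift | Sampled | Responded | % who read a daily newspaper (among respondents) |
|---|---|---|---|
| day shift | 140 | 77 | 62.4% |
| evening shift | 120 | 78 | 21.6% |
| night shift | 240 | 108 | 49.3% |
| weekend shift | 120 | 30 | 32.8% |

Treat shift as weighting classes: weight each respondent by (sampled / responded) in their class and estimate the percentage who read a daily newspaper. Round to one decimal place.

Response rates by class: day shift 77/140 = 55%, evening shift 78/120 = 65%, night shift 108/240 = 45%, weekend shift 30/120 = 25%.
With weight = n_sampled/n_responded per class, the weighted class total is n_sampled:
  day shift: 140 × 62.4 = 8736
  evening shift: 120 × 21.6 = 2592
  night shift: 240 × 49.3 = 11,832
  weekend shift: 120 × 32.8 = 3936
Adjusted estimate = 27,096 / 620 = 43.7032 → 43.7%.

43.7%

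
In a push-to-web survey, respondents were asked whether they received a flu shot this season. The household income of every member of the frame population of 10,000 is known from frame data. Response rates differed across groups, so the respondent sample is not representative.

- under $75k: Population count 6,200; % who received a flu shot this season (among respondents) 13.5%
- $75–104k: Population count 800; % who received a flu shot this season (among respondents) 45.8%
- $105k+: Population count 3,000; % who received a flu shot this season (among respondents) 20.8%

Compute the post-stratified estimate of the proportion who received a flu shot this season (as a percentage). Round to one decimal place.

18.3%

Weight each group's respondent value by its population share:
  under $75k: (6,200/10,000) × 13.5 = 8.37
  $75–104k: (800/10,000) × 45.8 = 3.664
  $105k+: (3,000/10,000) × 20.8 = 6.24
Post-stratified estimate = 18.274 → 18.3%.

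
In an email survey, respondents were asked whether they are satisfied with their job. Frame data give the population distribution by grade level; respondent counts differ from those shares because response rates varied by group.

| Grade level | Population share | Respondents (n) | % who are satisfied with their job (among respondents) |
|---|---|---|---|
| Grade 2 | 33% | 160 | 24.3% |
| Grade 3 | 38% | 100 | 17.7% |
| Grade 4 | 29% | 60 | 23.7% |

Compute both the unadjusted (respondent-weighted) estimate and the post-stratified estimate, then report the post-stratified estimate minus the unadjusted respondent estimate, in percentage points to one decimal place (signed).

-0.5 percentage points

Naive respondent-only estimate (weights = respondent counts):
  (160/320)×24.3 + (100/320)×17.7 + (60/320)×23.7 = 22.125%
Post-stratifying to population shares instead:
  0.33×24.3 + 0.38×17.7 + 0.29×23.7 = 21.618%
Difference = 21.618 − 22.125 = -0.507 pp.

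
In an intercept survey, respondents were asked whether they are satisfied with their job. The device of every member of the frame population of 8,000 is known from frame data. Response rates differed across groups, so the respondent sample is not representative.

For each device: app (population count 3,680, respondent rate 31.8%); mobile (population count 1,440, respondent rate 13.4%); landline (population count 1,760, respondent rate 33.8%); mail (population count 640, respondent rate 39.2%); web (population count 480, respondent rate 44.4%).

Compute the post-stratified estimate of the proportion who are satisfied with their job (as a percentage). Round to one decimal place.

30.3%

Post-stratification weights by population share, not respondent share:
  app: (3,680/8,000) × 31.8 = 14.628
  mobile: (1,440/8,000) × 13.4 = 2.412
  landline: (1,760/8,000) × 33.8 = 7.436
  mail: (640/8,000) × 39.2 = 3.136
  web: (480/8,000) × 44.4 = 2.664
Post-stratified estimate = 30.276 → 30.3%.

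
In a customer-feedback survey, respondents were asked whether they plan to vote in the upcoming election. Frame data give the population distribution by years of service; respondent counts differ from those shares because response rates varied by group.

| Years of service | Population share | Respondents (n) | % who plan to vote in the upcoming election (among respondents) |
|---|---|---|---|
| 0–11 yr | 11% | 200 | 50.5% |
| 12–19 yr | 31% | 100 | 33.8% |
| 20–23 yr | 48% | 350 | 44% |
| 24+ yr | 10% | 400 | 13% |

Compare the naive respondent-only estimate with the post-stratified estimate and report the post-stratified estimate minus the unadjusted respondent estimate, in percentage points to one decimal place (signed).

Without adjustment, the pooled respondent share is:
  (200/1050)×50.5 + (100/1050)×33.8 + (350/1050)×44 + (400/1050)×13 = 32.4571%
Post-stratifying to population shares instead:
  0.11×50.5 + 0.31×33.8 + 0.48×44 + 0.1×13 = 38.453%
Difference = 38.453 − 32.4571 = 5.9959 pp.

+6.0 percentage points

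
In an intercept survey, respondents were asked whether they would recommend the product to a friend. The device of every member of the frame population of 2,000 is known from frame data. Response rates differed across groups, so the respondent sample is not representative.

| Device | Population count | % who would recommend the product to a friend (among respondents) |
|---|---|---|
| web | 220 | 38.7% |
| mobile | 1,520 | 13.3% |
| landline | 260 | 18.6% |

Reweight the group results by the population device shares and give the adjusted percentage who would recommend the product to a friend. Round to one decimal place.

Each cell contributes population-share × respondent value:
  web: (220/2,000) × 38.7 = 4.257
  mobile: (1,520/2,000) × 13.3 = 10.108
  landline: (260/2,000) × 18.6 = 2.418
Post-stratified estimate = 16.783 → 16.8%.

16.8%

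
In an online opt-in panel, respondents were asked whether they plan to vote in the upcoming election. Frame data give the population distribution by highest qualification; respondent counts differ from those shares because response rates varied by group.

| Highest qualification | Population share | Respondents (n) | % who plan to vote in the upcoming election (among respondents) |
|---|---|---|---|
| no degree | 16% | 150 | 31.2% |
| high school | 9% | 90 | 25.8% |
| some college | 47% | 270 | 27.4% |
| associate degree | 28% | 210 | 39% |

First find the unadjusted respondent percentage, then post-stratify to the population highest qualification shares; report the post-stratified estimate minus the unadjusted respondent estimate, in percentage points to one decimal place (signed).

Unadjusted (pooled respondent) estimate weights by respondent counts:
  (150/720)×31.2 + (90/720)×25.8 + (270/720)×27.4 + (210/720)×39 = 31.375%
Reweighting by population highest qualification shares:
  0.16×31.2 + 0.09×25.8 + 0.47×27.4 + 0.28×39 = 31.112%
Difference = 31.112 − 31.375 = -0.263 pp.

-0.3 percentage points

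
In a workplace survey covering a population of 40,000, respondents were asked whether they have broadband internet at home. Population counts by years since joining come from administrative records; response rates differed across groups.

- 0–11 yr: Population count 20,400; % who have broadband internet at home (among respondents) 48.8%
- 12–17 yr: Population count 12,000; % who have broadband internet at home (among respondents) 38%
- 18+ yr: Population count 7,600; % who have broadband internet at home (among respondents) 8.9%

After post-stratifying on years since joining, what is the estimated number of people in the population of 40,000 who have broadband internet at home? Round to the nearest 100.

Estimated count per cell = population count × respondent percentage:
  0–11 yr: 20,400 × 48.8% = 9955.2
  12–17 yr: 12,000 × 38% = 4560
  18+ yr: 7,600 × 8.9% = 676.4
Estimated total = 15191.6 → 15,200.

15,200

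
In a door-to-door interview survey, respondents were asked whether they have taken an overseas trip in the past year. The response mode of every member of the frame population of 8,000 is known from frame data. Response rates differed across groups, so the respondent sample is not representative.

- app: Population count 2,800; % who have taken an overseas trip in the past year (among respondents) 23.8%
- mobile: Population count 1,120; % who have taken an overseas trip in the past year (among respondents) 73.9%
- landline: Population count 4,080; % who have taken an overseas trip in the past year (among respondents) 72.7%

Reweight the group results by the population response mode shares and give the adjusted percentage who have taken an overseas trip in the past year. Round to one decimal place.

Post-stratification weights by population share, not respondent share:
  app: (2,800/8,000) × 23.8 = 8.33
  mobile: (1,120/8,000) × 73.9 = 10.346
  landline: (4,080/8,000) × 72.7 = 37.077
Post-stratified estimate = 55.753 → 55.8%.

55.8%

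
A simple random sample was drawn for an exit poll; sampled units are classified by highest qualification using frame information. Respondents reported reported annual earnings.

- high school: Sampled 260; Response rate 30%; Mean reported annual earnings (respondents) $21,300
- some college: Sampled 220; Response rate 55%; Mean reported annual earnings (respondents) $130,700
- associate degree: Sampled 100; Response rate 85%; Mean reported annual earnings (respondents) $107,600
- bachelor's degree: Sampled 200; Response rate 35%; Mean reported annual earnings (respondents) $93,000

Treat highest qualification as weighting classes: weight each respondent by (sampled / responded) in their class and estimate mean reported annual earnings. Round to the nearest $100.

$81,600

Weighting each respondent by the inverse class response rate inflates each class back to its sampled size, so the class weight is n_sampled:
  high school: 260 × 21,300 = 5,538,000
  some college: 220 × 130,700 = 28,754,000
  associate degree: 100 × 107,600 = 10,760,000
  bachelor's degree: 200 × 93,000 = 18,600,000
Adjusted estimate = 63,652,000 / 780 = 81605.1 → $81,600.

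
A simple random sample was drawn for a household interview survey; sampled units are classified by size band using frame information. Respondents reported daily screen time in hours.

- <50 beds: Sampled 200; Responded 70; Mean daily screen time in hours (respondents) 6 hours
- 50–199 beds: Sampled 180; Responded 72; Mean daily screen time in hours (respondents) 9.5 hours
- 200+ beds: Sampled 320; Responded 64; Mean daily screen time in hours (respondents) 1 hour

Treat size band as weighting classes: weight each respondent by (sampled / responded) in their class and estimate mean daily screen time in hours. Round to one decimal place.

Response rates by class: <50 beds 70/200 = 35%, 50–199 beds 72/180 = 40%, 200+ beds 64/320 = 20%.
Each respondent's weight = sampled/responded in their class; summing within a class gives n_sampled, so:
  <50 beds: 200 × 6 = 1200
  50–199 beds: 180 × 9.5 = 1710
  200+ beds: 320 × 1 = 320
Adjusted estimate = 3230 / 700 = 4.61429 → 4.6.

4.6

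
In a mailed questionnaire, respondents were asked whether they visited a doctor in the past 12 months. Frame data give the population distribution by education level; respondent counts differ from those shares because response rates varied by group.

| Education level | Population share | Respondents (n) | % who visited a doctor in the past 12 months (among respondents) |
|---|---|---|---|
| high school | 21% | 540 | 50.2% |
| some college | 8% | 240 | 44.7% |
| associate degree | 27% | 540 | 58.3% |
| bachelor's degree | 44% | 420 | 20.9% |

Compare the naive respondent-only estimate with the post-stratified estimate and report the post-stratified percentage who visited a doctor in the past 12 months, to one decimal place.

Naive respondent-only estimate (weights = respondent counts):
  (540/1740)×50.2 + (240/1740)×44.7 + (540/1740)×58.3 + (420/1740)×20.9 = 44.8828%
Post-stratified estimate weights by population shares:
  0.21×50.2 + 0.08×44.7 + 0.27×58.3 + 0.44×20.9 = 39.055%

39.1%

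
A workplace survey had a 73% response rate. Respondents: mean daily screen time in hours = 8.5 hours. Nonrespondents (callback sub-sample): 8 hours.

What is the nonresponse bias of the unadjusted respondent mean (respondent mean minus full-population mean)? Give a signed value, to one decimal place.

Nonresponse fraction = 1 − 0.73 = 0.27.
Bias = (nonresponse fraction) × (respondent mean − nonrespondent mean)
     = 0.27 × (8.5 − 8) = 0.27 × 0.5 = 0.135.

+0.1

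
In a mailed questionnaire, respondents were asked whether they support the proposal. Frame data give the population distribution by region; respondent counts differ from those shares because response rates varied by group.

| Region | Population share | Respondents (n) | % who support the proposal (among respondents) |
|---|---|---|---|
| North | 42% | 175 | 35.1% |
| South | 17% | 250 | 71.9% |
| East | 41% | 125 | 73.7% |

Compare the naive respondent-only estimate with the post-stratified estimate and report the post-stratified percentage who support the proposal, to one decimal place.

Naive respondent-only estimate (weights = respondent counts):
  (175/550)×35.1 + (250/550)×71.9 + (125/550)×73.7 = 60.6%
Post-stratifying to population shares instead:
  0.42×35.1 + 0.17×71.9 + 0.41×73.7 = 57.182%

57.2%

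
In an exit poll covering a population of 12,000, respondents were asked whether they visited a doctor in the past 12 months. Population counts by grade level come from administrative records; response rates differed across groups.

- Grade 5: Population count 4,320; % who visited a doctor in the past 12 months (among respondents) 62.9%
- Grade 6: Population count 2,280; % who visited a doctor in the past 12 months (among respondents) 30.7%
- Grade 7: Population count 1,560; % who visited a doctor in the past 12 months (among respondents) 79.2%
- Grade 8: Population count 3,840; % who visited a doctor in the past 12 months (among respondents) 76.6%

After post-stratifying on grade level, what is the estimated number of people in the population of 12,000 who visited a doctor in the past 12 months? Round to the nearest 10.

7,590

Each cell contributes its population count × the respondent rate:
  Grade 5: 4,320 × 62.9% = 2717.28
  Grade 6: 2,280 × 30.7% = 699.96
  Grade 7: 1,560 × 79.2% = 1235.52
  Grade 8: 3,840 × 76.6% = 2941.44
Estimated total = 7594.2 → 7,590.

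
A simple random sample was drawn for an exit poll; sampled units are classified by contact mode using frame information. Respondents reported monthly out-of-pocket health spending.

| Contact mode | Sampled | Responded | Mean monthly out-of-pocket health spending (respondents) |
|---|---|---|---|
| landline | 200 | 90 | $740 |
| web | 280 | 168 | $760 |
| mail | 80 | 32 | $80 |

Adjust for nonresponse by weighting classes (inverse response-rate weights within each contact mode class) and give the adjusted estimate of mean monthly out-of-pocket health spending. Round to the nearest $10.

$660

Class response rates: landline 90/200 = 45%, web 168/280 = 60%, mail 32/80 = 40%.
Inverse-response-rate weighting restores each class to its sampled count, so class totals weight by n_sampled:
  landline: 200 × 740 = 148,000
  web: 280 × 760 = 212,800
  mail: 80 × 80 = 6400
Adjusted estimate = 367,200 / 560 = 655.714 → $660.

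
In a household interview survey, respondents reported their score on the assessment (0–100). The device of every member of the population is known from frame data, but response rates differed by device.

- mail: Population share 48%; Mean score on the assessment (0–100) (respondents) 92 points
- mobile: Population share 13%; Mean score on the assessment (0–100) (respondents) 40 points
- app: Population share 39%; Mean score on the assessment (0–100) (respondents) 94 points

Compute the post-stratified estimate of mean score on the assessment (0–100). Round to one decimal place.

86.0

Weight each group's respondent value by its population share:
  mail: 0.48 × 92 = 44.16
  mobile: 0.13 × 40 = 5.2
  app: 0.39 × 94 = 36.66
Post-stratified estimate = 86.02 → 86.0.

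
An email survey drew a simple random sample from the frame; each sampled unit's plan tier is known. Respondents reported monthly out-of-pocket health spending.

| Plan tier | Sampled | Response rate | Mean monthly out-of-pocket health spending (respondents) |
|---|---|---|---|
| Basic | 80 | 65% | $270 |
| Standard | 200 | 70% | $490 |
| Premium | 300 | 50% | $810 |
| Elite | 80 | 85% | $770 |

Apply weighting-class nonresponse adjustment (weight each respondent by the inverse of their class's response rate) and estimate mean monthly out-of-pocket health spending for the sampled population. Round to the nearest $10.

$640

Each respondent's weight = sampled/responded in their class; summing within a class gives n_sampled, so:
  Basic: 80 × 270 = 21,600
  Standard: 200 × 490 = 98,000
  Premium: 300 × 810 = 243,000
  Elite: 80 × 770 = 61,600
Adjusted estimate = 424,200 / 660 = 642.727 → $640.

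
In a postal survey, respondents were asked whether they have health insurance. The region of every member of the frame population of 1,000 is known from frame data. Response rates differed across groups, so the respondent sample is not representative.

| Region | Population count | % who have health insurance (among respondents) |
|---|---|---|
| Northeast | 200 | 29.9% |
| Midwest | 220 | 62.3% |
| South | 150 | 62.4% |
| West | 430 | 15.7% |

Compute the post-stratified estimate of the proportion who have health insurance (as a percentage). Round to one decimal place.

35.8%

Reweight to the known region distribution:
  Northeast: (200/1,000) × 29.9 = 5.98
  Midwest: (220/1,000) × 62.3 = 13.706
  South: (150/1,000) × 62.4 = 9.36
  West: (430/1,000) × 15.7 = 6.751
Post-stratified estimate = 35.797 → 35.8%.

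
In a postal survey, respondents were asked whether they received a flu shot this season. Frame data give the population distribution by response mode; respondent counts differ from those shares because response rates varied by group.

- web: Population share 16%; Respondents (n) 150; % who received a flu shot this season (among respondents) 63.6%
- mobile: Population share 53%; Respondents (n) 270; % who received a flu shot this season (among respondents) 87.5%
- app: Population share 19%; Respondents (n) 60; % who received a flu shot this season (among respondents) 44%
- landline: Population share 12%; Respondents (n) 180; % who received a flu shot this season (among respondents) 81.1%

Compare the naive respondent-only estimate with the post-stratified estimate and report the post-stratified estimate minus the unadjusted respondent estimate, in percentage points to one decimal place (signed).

-1.7 percentage points

Without adjustment, the pooled respondent share is:
  (150/660)×63.6 + (270/660)×87.5 + (60/660)×44 + (180/660)×81.1 = 76.3682%
Post-stratified estimate weights by population shares:
  0.16×63.6 + 0.53×87.5 + 0.19×44 + 0.12×81.1 = 74.643%
Difference = 74.643 − 76.3682 = -1.7252 pp.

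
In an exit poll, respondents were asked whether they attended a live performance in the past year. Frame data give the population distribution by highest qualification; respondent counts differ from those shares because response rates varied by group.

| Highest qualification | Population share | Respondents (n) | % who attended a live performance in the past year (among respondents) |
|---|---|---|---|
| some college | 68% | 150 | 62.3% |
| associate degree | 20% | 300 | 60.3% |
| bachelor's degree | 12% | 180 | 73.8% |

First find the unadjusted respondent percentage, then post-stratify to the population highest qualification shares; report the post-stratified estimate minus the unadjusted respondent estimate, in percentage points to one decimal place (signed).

Unadjusted (pooled respondent) estimate weights by respondent counts:
  (150/630)×62.3 + (300/630)×60.3 + (180/630)×73.8 = 64.6333%
Post-stratifying to population shares instead:
  0.68×62.3 + 0.2×60.3 + 0.12×73.8 = 63.28%
Difference = 63.28 − 64.6333 = -1.3533 pp.

-1.4 percentage points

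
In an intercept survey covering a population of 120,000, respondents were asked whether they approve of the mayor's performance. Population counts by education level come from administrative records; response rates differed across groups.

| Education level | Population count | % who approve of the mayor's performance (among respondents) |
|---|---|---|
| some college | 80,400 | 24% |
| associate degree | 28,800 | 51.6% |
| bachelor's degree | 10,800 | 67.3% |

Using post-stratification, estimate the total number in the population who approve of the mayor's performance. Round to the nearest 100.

41,400

Each cell contributes its population count × the respondent rate:
  some college: 80,400 × 24% = 19,296
  associate degree: 28,800 × 51.6% = 14860.8
  bachelor's degree: 10,800 × 67.3% = 7268.4
Estimated total = 41425.2 → 41,400.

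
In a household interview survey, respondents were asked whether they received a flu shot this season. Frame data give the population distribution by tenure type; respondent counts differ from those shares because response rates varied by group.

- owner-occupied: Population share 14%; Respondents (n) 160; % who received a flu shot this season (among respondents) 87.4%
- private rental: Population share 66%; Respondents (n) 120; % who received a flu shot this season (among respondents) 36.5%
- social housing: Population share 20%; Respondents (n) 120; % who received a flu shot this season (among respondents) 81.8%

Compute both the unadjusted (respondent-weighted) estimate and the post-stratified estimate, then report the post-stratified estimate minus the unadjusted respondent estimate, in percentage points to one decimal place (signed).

-17.8 percentage points

Without adjustment, the pooled respondent share is:
  (160/400)×87.4 + (120/400)×36.5 + (120/400)×81.8 = 70.45%
Post-stratifying to population shares instead:
  0.14×87.4 + 0.66×36.5 + 0.2×81.8 = 52.686%
Difference = 52.686 − 70.45 = -17.764 pp.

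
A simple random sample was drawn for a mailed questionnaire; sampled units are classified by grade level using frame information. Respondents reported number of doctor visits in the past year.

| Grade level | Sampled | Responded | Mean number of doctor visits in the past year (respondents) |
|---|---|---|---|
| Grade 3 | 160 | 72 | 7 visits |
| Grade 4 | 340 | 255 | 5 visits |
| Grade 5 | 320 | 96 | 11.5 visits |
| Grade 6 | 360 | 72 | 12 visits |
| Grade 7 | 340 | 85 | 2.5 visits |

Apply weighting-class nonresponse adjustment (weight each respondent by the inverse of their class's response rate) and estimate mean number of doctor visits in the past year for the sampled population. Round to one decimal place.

7.7

Class response rates: Grade 3 72/160 = 45%, Grade 4 255/340 = 75%, Grade 5 96/320 = 30%, Grade 6 72/360 = 20%, Grade 7 85/340 = 25%.
Each respondent's weight = sampled/responded in their class; summing within a class gives n_sampled, so:
  Grade 3: 160 × 7 = 1120
  Grade 4: 340 × 5 = 1700
  Grade 5: 320 × 11.5 = 3680
  Grade 6: 360 × 12 = 4320
  Grade 7: 340 × 2.5 = 850
Adjusted estimate = 11,670 / 1,520 = 7.67763 → 7.7.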